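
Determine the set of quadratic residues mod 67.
QRs mod 67: {1, 4, 6, 9, 10, 14, 15, 16, 17, 19, 21, 22, 23, 24, 25, 26, 29, 33, 35, 36, 37, 39, 40, 47, 49, 54, 55, 56, 59, 60, 62, 64, 65}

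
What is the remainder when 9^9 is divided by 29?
9 = 8 + 1 (binary 1001). Repeated squaring mod 29: 9^1 ≡ 9; 9^2 ≡ 9² = 81 ≡ 23; 9^4 ≡ 23² = 529 ≡ 7; 9^8 ≡ 7² = 49 ≡ 20. Multiply: 9^9 = 9^8 × 9^1 ≡ 20 × 9 (mod 29): 20 × 9 = 180 ≡ 6. So 9^9 ≡ 6 (mod 29).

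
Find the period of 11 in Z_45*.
Powers of 11 mod 45: 11^1≡11, 11^2≡31, 11^3≡26, 11^4≡16, 11^5≡41, 11^6≡1. Order = 6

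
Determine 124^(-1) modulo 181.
124^(-1) ≡ 127 (mod 181). Verification: 124 × 127 = 15748 ≡ 1 (mod 181)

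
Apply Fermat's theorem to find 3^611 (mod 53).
By Fermat: 3^{52} ≡ 1 (mod 53). 611 ≡ 39 (mod 52). So 3^{611} ≡ 3^{39} ≡ 23 (mod 53)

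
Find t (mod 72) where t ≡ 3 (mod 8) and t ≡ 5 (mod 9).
M = 8 × 9 = 72. M₁ = 9, y₁ ≡ 1 (mod 8). M₂ = 8, y₂ ≡ 8 (mod 9). t = 3×9×1 + 5×8×8 ≡ 59 (mod 72)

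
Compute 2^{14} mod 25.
9

Using successive squaring:
Binary expansion of 14: 1110
Powers of 2 mod 25 (each is the square of the previous):
  2^1 ≡ 2 (mod 25)
  2^2 ≡ 2² = 4 ≡ 4 (mod 25)
  2^4 ≡ 4² = 16 ≡ 16 (mod 25)
  2^8 ≡ 16² = 256 ≡ 6 (mod 25)
14 = 8 + 4 + 2, so 2^14 = 2^8 × 2^4 × 2^2 ≡ 6 × 16 × 4 (mod 25)
Multiplying step by step:
  6 × 16 = 96 ≡ 21 (mod 25)
  21 × 4 = 84 ≡ 9 (mod 25)
Result: 2^14 ≡ 9 (mod 25)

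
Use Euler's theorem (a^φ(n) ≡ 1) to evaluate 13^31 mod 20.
By Euler: 13^{8} ≡ 1 (mod 20) since gcd(13, 20) = 1. 31 = 3×8 + 7. So 13^{31} ≡ 13^{7} ≡ 17 (mod 20)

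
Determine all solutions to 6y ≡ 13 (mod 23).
6

Since gcd(6, 23) = 1 divides 13, a solution exists.
Multiply both sides by the inverse of 6 mod 23:
  6^(-1) mod 23 = 4
  x ≡ 4 × 13 ≡ 52 ≡ 6 (mod 23)
Verification: 6 × 6 = 36 = 1 × 23 + 13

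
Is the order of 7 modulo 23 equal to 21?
No, the actual order is 22, not 21.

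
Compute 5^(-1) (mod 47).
5^(-1) ≡ 19 (mod 47). Verification: 5 × 19 = 95 ≡ 1 (mod 47)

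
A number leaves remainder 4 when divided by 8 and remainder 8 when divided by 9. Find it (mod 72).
M = 8 × 9 = 72. M₁ = 9, y₁ ≡ 1 (mod 8). M₂ = 8, y₂ ≡ 8 (mod 9). k = 4×9×1 + 8×8×8 ≡ 44 (mod 72)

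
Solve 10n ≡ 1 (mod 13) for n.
10^(-1) ≡ 4 (mod 13). Verification: 10 × 4 = 40 ≡ 1 (mod 13)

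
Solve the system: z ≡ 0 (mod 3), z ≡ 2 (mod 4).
M = 3 × 4 = 12. M₁ = 4, y₁ ≡ 1 (mod 3). M₂ = 3, y₂ ≡ 3 (mod 4). z = 0×4×1 + 2×3×3 ≡ 6 (mod 12)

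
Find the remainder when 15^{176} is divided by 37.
By Fermat: 15^{36} ≡ 1 (mod 37). 176 = 4×36 + 32. So 15^{176} ≡ 15^{32} ≡ 33 (mod 37)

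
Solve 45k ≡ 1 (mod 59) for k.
21

Using Extended Euclidean Algorithm:
gcd(45, 59) = 1
Bezout coefficients: 45 × 21 + 59 × -16 = 1
So 45 × 21 ≡ 1 (mod 59)
The inverse is 21 mod 59 = 21
Verification: 45 × 21 = 945 = 16 × 59 + 1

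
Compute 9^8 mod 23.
8 = 8 (binary 1000). Repeated squaring mod 23: 9^1 ≡ 9; 9^2 ≡ 9² = 81 ≡ 12; 9^4 ≡ 12² = 144 ≡ 6; 9^8 ≡ 6² = 36 ≡ 13. So 9^8 ≡ 13 (mod 23).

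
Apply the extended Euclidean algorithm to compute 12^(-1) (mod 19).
Extended GCD: 12(8) + 19(-5) = 1. So 12^(-1) ≡ 8 ≡ 8 (mod 19). Verify: 12 × 8 = 96 ≡ 1 (mod 19)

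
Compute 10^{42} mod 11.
1

Using successive squaring:
Binary expansion of 42: 101010
Powers of 10 mod 11 (each is the square of the previous):
  10^1 ≡ 10 (mod 11)
  10^2 ≡ 10² = 100 ≡ 1 (mod 11)
  10^4 ≡ 1² = 1 ≡ 1 (mod 11)
  10^8 ≡ 1² = 1 ≡ 1 (mod 11)
  10^16 ≡ 1² = 1 ≡ 1 (mod 11)
  10^32 ≡ 1² = 1 ≡ 1 (mod 11)
42 = 32 + 8 + 2, so 10^42 = 10^32 × 10^8 × 10^2 ≡ 1 × 1 × 1 (mod 11)
Multiplying step by step:
  1 × 1 = 1 ≡ 1 (mod 11)
  1 × 1 = 1 ≡ 1 (mod 11)
Result: 10^42 ≡ 1 (mod 11)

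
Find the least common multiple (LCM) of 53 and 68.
3604

First find GCD(53, 68) using the Euclidean algorithm:
53 = 0 × 68 + 53
68 = 1 × 53 + 15
53 = 3 × 15 + 8
15 = 1 × 8 + 7
8 = 1 × 7 + 1
7 = 7 × 1 + 0
GCD(53, 68) = 1

LCM formula: LCM(a, b) = (a × b) / GCD(a, b)
LCM(53, 68) = (53 × 68) / 1
LCM(53, 68) = 3604 / 1
LCM(53, 68) = 3604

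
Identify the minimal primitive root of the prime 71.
p - 1 = 70 has prime divisors 2, 5, 7. h is a primitive root mod 71 iff h^(70/q) ≢ 1 (mod 71) for each such q.
h = 2: 2^35 ≡ 1, 2^14 ≡ 54, 2^10 ≡ 30 (mod 71); 2^35 ≡ 1, so not a primitive root.
h = 3: 3^35 ≡ 1, 3^14 ≡ 54, 3^10 ≡ 48 (mod 71); 3^35 ≡ 1, so not a primitive root.
h = 4: 4^35 ≡ 1, 4^14 ≡ 5, 4^10 ≡ 48 (mod 71); 4^35 ≡ 1, so not a primitive root.
h = 5: 5^35 ≡ 1, 5^14 ≡ 57, 5^10 ≡ 1 (mod 71); 5^35 ≡ 1, so not a primitive root.
h = 6: 6^35 ≡ 1, 6^14 ≡ 5, 6^10 ≡ 20 (mod 71); 6^35 ≡ 1, so not a primitive root.
h = 7: 7^35 ≡ 70, 7^14 ≡ 54, 7^10 ≡ 45 (mod 71); none is 1, so 7 has order 70 and is a primitive root.
The smallest primitive root mod 71 is g = 7.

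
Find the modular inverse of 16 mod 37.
16^(-1) ≡ 7 (mod 37). Verification: 16 × 7 = 112 ≡ 1 (mod 37)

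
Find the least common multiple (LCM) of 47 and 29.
1363

First find GCD(47, 29) using the Euclidean algorithm:
47 = 1 × 29 + 18
29 = 1 × 18 + 11
18 = 1 × 11 + 7
11 = 1 × 7 + 4
7 = 1 × 4 + 3
4 = 1 × 3 + 1
3 = 3 × 1 + 0
GCD(47, 29) = 1

LCM formula: LCM(a, b) = (a × b) / GCD(a, b)
LCM(47, 29) = (47 × 29) / 1
LCM(47, 29) = 1363 / 1
LCM(47, 29) = 1363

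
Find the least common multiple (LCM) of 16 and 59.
944

First find GCD(16, 59) using the Euclidean algorithm:
16 = 0 × 59 + 16
59 = 3 × 16 + 11
16 = 1 × 11 + 5
11 = 2 × 5 + 1
5 = 5 × 1 + 0
GCD(16, 59) = 1

LCM formula: LCM(a, b) = (a × b) / GCD(a, b)
LCM(16, 59) = (16 × 59) / 1
LCM(16, 59) = 944 / 1
LCM(16, 59) = 944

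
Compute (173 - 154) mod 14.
5

(173 - 154) = 19
19 mod 14 = 5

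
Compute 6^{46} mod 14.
8

Using successive squaring:
Binary expansion of 46: 101110
Powers of 6 mod 14 (each is the square of the previous):
  6^1 ≡ 6 (mod 14)
  6^2 ≡ 6² = 36 ≡ 8 (mod 14)
  6^4 ≡ 8² = 64 ≡ 8 (mod 14)
  6^8 ≡ 8² = 64 ≡ 8 (mod 14)
  6^16 ≡ 8² = 64 ≡ 8 (mod 14)
  6^32 ≡ 8² = 64 ≡ 8 (mod 14)
46 = 32 + 8 + 4 + 2, so 6^46 = 6^32 × 6^8 × 6^4 × 6^2 ≡ 8 × 8 × 8 × 8 (mod 14)
Multiplying step by step:
  8 × 8 = 64 ≡ 8 (mod 14)
  8 × 8 = 64 ≡ 8 (mod 14)
  8 × 8 = 64 ≡ 8 (mod 14)
Result: 6^46 ≡ 8 (mod 14)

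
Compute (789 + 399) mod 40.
28

(789 + 399) = 1188
1188 mod 40 = 28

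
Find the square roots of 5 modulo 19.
The square roots of 5 mod 19 are 9 and 10. Verify: 9² = 81 ≡ 5 (mod 19)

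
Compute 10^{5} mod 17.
6

Using successive squaring:
Binary expansion of 5: 101
Powers of 10 mod 17 (each is the square of the previous):
  10^1 ≡ 10 (mod 17)
  10^2 ≡ 10² = 100 ≡ 15 (mod 17)
  10^4 ≡ 15² = 225 ≡ 4 (mod 17)
5 = 4 + 1, so 10^5 = 10^4 × 10^1 ≡ 4 × 10 (mod 17)
Multiplying step by step:
  4 × 10 = 40 ≡ 6 (mod 17)
Result: 10^5 ≡ 6 (mod 17)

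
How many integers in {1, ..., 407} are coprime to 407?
360

Prime factorization: 407 = 11 × 37
Using the formula φ(n) = n × Π(1 - 1/p) for each prime factor p:
φ(407) = 407 × (1 - 1/11) × (1 - 1/37)
φ(407) = 360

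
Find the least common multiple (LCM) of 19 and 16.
304

First find GCD(19, 16) using the Euclidean algorithm:
19 = 1 × 16 + 3
16 = 5 × 3 + 1
3 = 3 × 1 + 0
GCD(19, 16) = 1

LCM formula: LCM(a, b) = (a × b) / GCD(a, b)
LCM(19, 16) = (19 × 16) / 1
LCM(19, 16) = 304 / 1
LCM(19, 16) = 304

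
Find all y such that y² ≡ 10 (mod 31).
The square roots of 10 mod 31 are 14 and 17. Verify: 14² = 196 ≡ 10 (mod 31)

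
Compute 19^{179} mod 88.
51

Using successive squaring:
Binary expansion of 179: 10110011
Powers of 19 mod 88 (each is the square of the previous):
  19^1 ≡ 19 (mod 88)
  19^2 ≡ 19² = 361 ≡ 9 (mod 88)
  19^4 ≡ 9² = 81 ≡ 81 (mod 88)
  19^8 ≡ 81² = 6561 ≡ 49 (mod 88)
  19^16 ≡ 49² = 2401 ≡ 25 (mod 88)
  19^32 ≡ 25² = 625 ≡ 9 (mod 88)
  19^64 ≡ 9² = 81 ≡ 81 (mod 88)
  19^128 ≡ 81² = 6561 ≡ 49 (mod 88)
179 = 128 + 32 + 16 + 2 + 1, so 19^179 = 19^128 × 19^32 × 19^16 × 19^2 × 19^1 ≡ 49 × 9 × 25 × 9 × 19 (mod 88)
Multiplying step by step:
  49 × 9 = 441 ≡ 1 (mod 88)
  1 × 25 = 25 ≡ 25 (mod 88)
  25 × 9 = 225 ≡ 49 (mod 88)
  49 × 19 = 931 ≡ 51 (mod 88)
Result: 19^179 ≡ 51 (mod 88)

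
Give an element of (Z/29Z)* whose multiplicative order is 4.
12 has order 4 mod 29 since 12^{4} ≡ 1 (mod 29) and no smaller power works.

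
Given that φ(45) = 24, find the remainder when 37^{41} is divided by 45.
By Euler: 37^{24} ≡ 1 (mod 45) since gcd(37, 45) = 1. 41 = 1×24 + 17. So 37^{41} ≡ 37^{17} ≡ 37 (mod 45)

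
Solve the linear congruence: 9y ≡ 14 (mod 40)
6

Since gcd(9, 40) = 1 divides 14, a solution exists.
Multiply both sides by the inverse of 9 mod 40:
  9^(-1) mod 40 = 9
  x ≡ 9 × 14 ≡ 126 ≡ 6 (mod 40)
Verification: 9 × 6 = 54 = 1 × 40 + 14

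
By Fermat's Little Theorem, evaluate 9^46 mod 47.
By Fermat's Little Theorem, 9^{46} ≡ 1 (mod 47) since 47 is prime and gcd(9, 47) = 1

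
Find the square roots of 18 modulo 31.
The square roots of 18 mod 31 are 7 and 24. Verify: 7² = 49 ≡ 18 (mod 31)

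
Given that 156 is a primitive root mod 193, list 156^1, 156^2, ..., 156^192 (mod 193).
g^1, g^2, ..., g^{192} mod 193: {156, 18, 106, 131, 171, 42, 183, 177, 13, 98, 41, 27, 159, 100, 160, 63, 178, 169, 116, 147, 158, 137, 142, 150, 47, 191, 74, 157, 174, 124, 44, 109, 20, 32, 167, 190, 111, 139, 68, 186, 66, 67, 30, 48, 154, 92, 70, 112, 102, 86, 99, 4, 45, 72, 38, 138, 105, 168, 153, 129, 52, 6, 164, 108, 57, 14, 61, 59, 133, 97, 78, 9, 53, 162, 182, 21, 188, 185, 103, 49, 117, 110, 176, 50, 80, 128, 89, 181, 58, 170, 79, 165, 71, 75, 120, 192, 37, 175, 87, 62, 22, 151, 10, 16, 180, 95, 152, 166, 34, 93, 33, 130, 15, 24, 77, 46, 35, 56, 51, 43, 146, 2, 119, 36, 19, 69, 149, 84, 173, 161, 26, 3, 82, 54, 125, 7, 127, 126, 163, 145, 39, 101, 123, 81, 91, 107, 94, 189, 148, 121, 155, 55, 88, 25, 40, 64, 141, 187, 29, 85, 136, 179, 132, 134, 60, 96, 115, 184, 140, 31, 11, 172, 5, 8, 90, 144, 76, 83, 17, 143, 113, 65, 104, 12, 135, 23, 114, 28, 122, 118, 73, 1}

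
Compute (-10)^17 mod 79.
Using repeated squaring. (-10) ≡ 69 (mod 79). 17 = 16 + 1 (binary 10001). Repeated squaring mod 79: 69^1 ≡ 69; 69^2 ≡ 69² = 4761 ≡ 21; 69^4 ≡ 21² = 441 ≡ 46; 69^8 ≡ 46² = 2116 ≡ 62; 69^16 ≡ 62² = 3844 ≡ 52. Multiply: (-10)^17 ≡ 69^16 × 69^1 ≡ 52 × 69 (mod 79): 52 × 69 = 3588 ≡ 33. So (-10)^17 ≡ 33 (mod 79).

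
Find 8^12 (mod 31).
Using repeated squaring. 12 = 8 + 4 (binary 1100). Repeated squaring mod 31: 8^1 ≡ 8; 8^2 ≡ 8² = 64 ≡ 2; 8^4 ≡ 2² = 4 ≡ 4; 8^8 ≡ 4² = 16 ≡ 16. Multiply: 8^12 = 8^8 × 8^4 ≡ 16 × 4 (mod 31): 16 × 4 = 64 ≡ 2. So 8^12 ≡ 2 (mod 31).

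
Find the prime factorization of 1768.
2^3 × 13 × 17

Divide by primes starting from smallest:
1768 ÷ 2 = 884
884 ÷ 2 = 442
442 ÷ 2 = 221
221 ÷ 13 = 17
17 ÷ 17 = 1

1768 = 2^3 × 13 × 17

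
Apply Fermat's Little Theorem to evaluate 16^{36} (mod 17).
1

By Fermat's Little Theorem, a^(p-1) ≡ 1 (mod p) for prime p and gcd(a, p) = 1
Here p = 17, so 16^16 ≡ 1 (mod 17)
We can reduce the exponent: 36 mod 16 = 4
So 16^36 ≡ 16^4 (mod 17)
Computing: 16^4 mod 17 = 1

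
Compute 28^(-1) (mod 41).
28^(-1) ≡ 22 (mod 41). Verification: 28 × 22 = 616 ≡ 1 (mod 41)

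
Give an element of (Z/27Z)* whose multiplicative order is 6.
8 has order 6 mod 27 since 8^{6} ≡ 1 (mod 27) and no smaller power works.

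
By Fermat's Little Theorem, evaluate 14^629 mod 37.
By Fermat: 14^{36} ≡ 1 (mod 37). 629 ≡ 17 (mod 36). So 14^{629} ≡ 14^{17} ≡ 29 (mod 37)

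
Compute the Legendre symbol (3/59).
(3/59) = 3^{29} mod 59 = 1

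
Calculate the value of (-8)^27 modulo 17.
Using Fermat: (-8)^{16} ≡ 1 (mod 17). 27 ≡ 11 (mod 16). So (-8)^{27} ≡ (-8)^{11} ≡ 15 (mod 17)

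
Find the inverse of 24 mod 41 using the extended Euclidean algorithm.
Extended GCD: 24(12) + 41(-7) = 1. So 24^(-1) ≡ 12 ≡ 12 (mod 41). Verify: 24 × 12 = 288 ≡ 1 (mod 41)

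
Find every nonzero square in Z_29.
QRs mod 29: {1, 4, 5, 6, 7, 9, 13, 16, 20, 22, 23, 24, 25, 28}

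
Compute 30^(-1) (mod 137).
30^(-1) ≡ 32 (mod 137). Verification: 30 × 32 = 960 ≡ 1 (mod 137)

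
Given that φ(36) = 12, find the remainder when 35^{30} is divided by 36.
By Euler: 35^{12} ≡ 1 (mod 36) since gcd(35, 36) = 1. 30 = 2×12 + 6. So 35^{30} ≡ 35^{6} ≡ 1 (mod 36)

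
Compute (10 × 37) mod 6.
4

(10 × 37) = 370
370 mod 6 = 4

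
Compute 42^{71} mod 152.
24

Using successive squaring:
Binary expansion of 71: 1000111
Powers of 42 mod 152 (each is the square of the previous):
  42^1 ≡ 42 (mod 152)
  42^2 ≡ 42² = 1764 ≡ 92 (mod 152)
  42^4 ≡ 92² = 8464 ≡ 104 (mod 152)
  42^8 ≡ 104² = 10816 ≡ 24 (mod 152)
  42^16 ≡ 24² = 576 ≡ 120 (mod 152)
  42^32 ≡ 120² = 14400 ≡ 112 (mod 152)
  42^64 ≡ 112² = 12544 ≡ 80 (mod 152)
71 = 64 + 4 + 2 + 1, so 42^71 = 42^64 × 42^4 × 42^2 × 42^1 ≡ 80 × 104 × 92 × 42 (mod 152)
Multiplying step by step:
  80 × 104 = 8320 ≡ 112 (mod 152)
  112 × 92 = 10304 ≡ 120 (mod 152)
  120 × 42 = 5040 ≡ 24 (mod 152)
Result: 42^71 ≡ 24 (mod 152)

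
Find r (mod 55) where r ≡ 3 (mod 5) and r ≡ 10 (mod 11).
M = 5 × 11 = 55. M₁ = 11, y₁ ≡ 1 (mod 5). M₂ = 5, y₂ ≡ 9 (mod 11). r = 3×11×1 + 10×5×9 ≡ 43 (mod 55)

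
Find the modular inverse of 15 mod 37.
15^(-1) ≡ 5 (mod 37). Verification: 15 × 5 = 75 ≡ 1 (mod 37)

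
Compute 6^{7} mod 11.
8

Using successive squaring:
Binary expansion of 7: 111
Powers of 6 mod 11 (each is the square of the previous):
  6^1 ≡ 6 (mod 11)
  6^2 ≡ 6² = 36 ≡ 3 (mod 11)
  6^4 ≡ 3² = 9 ≡ 9 (mod 11)
7 = 4 + 2 + 1, so 6^7 = 6^4 × 6^2 × 6^1 ≡ 9 × 3 × 6 (mod 11)
Multiplying step by step:
  9 × 3 = 27 ≡ 5 (mod 11)
  5 × 6 = 30 ≡ 8 (mod 11)
Result: 6^7 ≡ 8 (mod 11)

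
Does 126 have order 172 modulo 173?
p - 1 = 172 has prime divisors 2, 43. Check 126^(172/q) mod 173 for each: 126^(172/2) = 126^86 ≡ 1, 126^(172/43) = 126^4 ≡ 43 (mod 173). Since 126^86 ≡ 1 (mod 173), the order of 126 divides 86 (in fact the order is 86) ≠ 172, so it is not a primitive root.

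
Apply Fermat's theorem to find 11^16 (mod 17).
By Fermat's Little Theorem, 11^{16} ≡ 1 (mod 17) since 17 is prime and gcd(11, 17) = 1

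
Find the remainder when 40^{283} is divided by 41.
By Fermat: 40^{40} ≡ 1 (mod 41). 283 = 7×40 + 3. So 40^{283} ≡ 40^{3} ≡ 40 (mod 41)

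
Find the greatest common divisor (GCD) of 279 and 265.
1

Using the Euclidean algorithm:
279 = 1 × 265 + 14
265 = 18 × 14 + 13
14 = 1 × 13 + 1
13 = 13 × 1 + 0

GCD(279, 265) = 1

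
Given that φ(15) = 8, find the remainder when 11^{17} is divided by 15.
By Euler: 11^{8} ≡ 1 (mod 15) since gcd(11, 15) = 1. 17 = 2×8 + 1. So 11^{17} ≡ 11^{1} ≡ 11 (mod 15)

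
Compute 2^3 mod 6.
3 = 2 + 1 (binary 11). Repeated squaring mod 6: 2^1 ≡ 2; 2^2 ≡ 2² = 4 ≡ 4. Multiply: 2^3 = 2^2 × 2^1 ≡ 4 × 2 (mod 6): 4 × 2 = 8 ≡ 2. So 2^3 ≡ 2 (mod 6).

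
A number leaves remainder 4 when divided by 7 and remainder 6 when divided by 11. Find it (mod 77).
M = 7 × 11 = 77. M₁ = 11, y₁ ≡ 2 (mod 7). M₂ = 7, y₂ ≡ 8 (mod 11). k = 4×11×2 + 6×7×8 ≡ 39 (mod 77)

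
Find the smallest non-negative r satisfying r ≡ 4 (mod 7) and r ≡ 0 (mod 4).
M = 7 × 4 = 28. M₁ = 4, y₁ ≡ 2 (mod 7). M₂ = 7, y₂ ≡ 3 (mod 4). r = 4×4×2 + 0×7×3 ≡ 4 (mod 28)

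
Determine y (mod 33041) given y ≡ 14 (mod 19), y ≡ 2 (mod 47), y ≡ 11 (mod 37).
30129

Using the Chinese Remainder Theorem:
M = product of moduli = 33041
For equation 1: M_1 = 1739, 1739 ≡ 10 (mod 19), inverse of 1739 mod 19 is 2 (check: 10 × 2 = 20 ≡ 1 (mod 19))
For equation 2: M_2 = 703, 703 ≡ 45 (mod 47), inverse of 703 mod 47 is 23 (check: 45 × 23 = 1035 ≡ 1 (mod 47))
For equation 3: M_3 = 893, 893 ≡ 5 (mod 37), inverse of 893 mod 37 is 15 (check: 5 × 15 = 75 ≡ 1 (mod 37))
Combine: y ≡ Σ r_i×M_i×(M_i⁻¹ mod m_i) = 14×1739×2 + 2×703×23 + 11×893×15 = 48692 + 32338 + 147345 = 228375
228375 mod 33041 = 30129
y ≡ 30129 (mod 33041)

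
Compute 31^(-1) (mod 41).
31^(-1) ≡ 4 (mod 41). Verification: 31 × 4 = 124 ≡ 1 (mod 41)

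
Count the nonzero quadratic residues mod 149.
For prime 149, there are (p-1)/2 = (149-1)/2 = 74 quadratic residues (excluding 0).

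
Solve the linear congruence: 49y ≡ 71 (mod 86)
19

Since gcd(49, 86) = 1 divides 71, a solution exists.
Multiply both sides by the inverse of 49 mod 86:
  49^(-1) mod 86 = 79
  x ≡ 79 × 71 ≡ 5609 ≡ 19 (mod 86)
Verification: 49 × 19 = 931 = 10 × 86 + 71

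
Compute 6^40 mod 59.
Using repeated squaring. 40 = 32 + 8 (binary 101000). Repeated squaring mod 59: 6^1 ≡ 6; 6^2 ≡ 6² = 36 ≡ 36; 6^4 ≡ 36² = 1296 ≡ 57; 6^8 ≡ 57² = 3249 ≡ 4; 6^16 ≡ 4² = 16 ≡ 16; 6^32 ≡ 16² = 256 ≡ 20. Multiply: 6^40 = 6^32 × 6^8 ≡ 20 × 4 (mod 59): 20 × 4 = 80 ≡ 21. So 6^40 ≡ 21 (mod 59).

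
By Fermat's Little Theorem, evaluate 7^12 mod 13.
By Fermat's Little Theorem, 7^{12} ≡ 1 (mod 13) since 13 is prime and gcd(7, 13) = 1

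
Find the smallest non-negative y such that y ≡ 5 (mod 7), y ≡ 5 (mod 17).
5

Using the Chinese Remainder Theorem:
M = product of moduli = 119
For equation 1: M_1 = 17, 17 ≡ 3 (mod 7), inverse of 17 mod 7 is 5 (check: 3 × 5 = 15 ≡ 1 (mod 7))
For equation 2: M_2 = 7, 7 ≡ 7 (mod 17), inverse of 7 mod 17 is 5 (check: 7 × 5 = 35 ≡ 1 (mod 17))
Combine: y ≡ Σ r_i×M_i×(M_i⁻¹ mod m_i) = 5×17×5 + 5×7×5 = 425 + 175 = 600
600 mod 119 = 5
y ≡ 5 (mod 119)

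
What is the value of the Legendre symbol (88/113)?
(88/113) = 88^{56} mod 113 = 1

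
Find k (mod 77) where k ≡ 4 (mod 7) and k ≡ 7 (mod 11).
M = 7 × 11 = 77. M₁ = 11, y₁ ≡ 2 (mod 7). M₂ = 7, y₂ ≡ 8 (mod 11). k = 4×11×2 + 7×7×8 ≡ 18 (mod 77)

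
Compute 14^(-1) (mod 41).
14^(-1) ≡ 3 (mod 41). Verification: 14 × 3 = 42 ≡ 1 (mod 41)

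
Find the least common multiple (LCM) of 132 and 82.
5412

First find GCD(132, 82) using the Euclidean algorithm:
132 = 1 × 82 + 50
82 = 1 × 50 + 32
50 = 1 × 32 + 18
32 = 1 × 18 + 14
18 = 1 × 14 + 4
14 = 3 × 4 + 2
4 = 2 × 2 + 0
GCD(132, 82) = 2

LCM formula: LCM(a, b) = (a × b) / GCD(a, b)
LCM(132, 82) = (132 × 82) / 2
LCM(132, 82) = 10824 / 2
LCM(132, 82) = 5412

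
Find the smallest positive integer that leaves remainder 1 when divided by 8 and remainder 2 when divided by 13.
M = 8 × 13 = 104. M₁ = 13, y₁ ≡ 5 (mod 8). M₂ = 8, y₂ ≡ 5 (mod 13). r = 1×13×5 + 2×8×5 ≡ 41 (mod 104). The smallest positive such number is 41.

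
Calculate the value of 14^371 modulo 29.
Using Fermat: 14^{28} ≡ 1 (mod 29). 371 ≡ 7 (mod 28). So 14^{371} ≡ 14^{7} ≡ 12 (mod 29)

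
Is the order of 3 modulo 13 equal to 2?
No, the actual order is 3, not 2.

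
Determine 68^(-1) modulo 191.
68^(-1) ≡ 59 (mod 191). Verification: 68 × 59 = 4012 ≡ 1 (mod 191)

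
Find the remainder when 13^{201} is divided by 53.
By Fermat: 13^{52} ≡ 1 (mod 53). 201 = 3×52 + 45. So 13^{201} ≡ 13^{45} ≡ 46 (mod 53)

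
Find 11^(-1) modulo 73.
20

Using Extended Euclidean Algorithm:
gcd(11, 73) = 1
Bezout coefficients: 11 × 20 + 73 × -3 = 1
So 11 × 20 ≡ 1 (mod 73)
The inverse is 20 mod 73 = 20
Verification: 11 × 20 = 220 = 3 × 73 + 1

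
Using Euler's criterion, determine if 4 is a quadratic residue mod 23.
By Euler's criterion: 4^{11} ≡ 1 (mod 23). Since this equals 1, 4 is a QR.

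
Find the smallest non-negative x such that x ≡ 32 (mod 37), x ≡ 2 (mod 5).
32

Using the Chinese Remainder Theorem:
M = product of moduli = 185
For equation 1: M_1 = 5, 5 ≡ 5 (mod 37), inverse of 5 mod 37 is 15 (check: 5 × 15 = 75 ≡ 1 (mod 37))
For equation 2: M_2 = 37, 37 ≡ 2 (mod 5), inverse of 37 mod 5 is 3 (check: 2 × 3 = 6 ≡ 1 (mod 5))
Combine: x ≡ Σ r_i×M_i×(M_i⁻¹ mod m_i) = 32×5×15 + 2×37×3 = 2400 + 222 = 2622
2622 mod 185 = 32
x ≡ 32 (mod 185)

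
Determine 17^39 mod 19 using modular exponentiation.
Using Fermat: 17^{18} ≡ 1 (mod 19). 39 ≡ 3 (mod 18). So 17^{39} ≡ 17^{3} ≡ 11 (mod 19)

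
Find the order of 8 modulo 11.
Powers of 8 mod 11: 8^1≡8, 8^2≡9, 8^3≡6, 8^4≡4, 8^5≡10, 8^6≡3, 8^7≡2, 8^8≡5, 8^9≡7, 8^10≡1. Order = 10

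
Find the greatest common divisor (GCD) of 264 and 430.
2

Using the Euclidean algorithm:
264 = 0 × 430 + 264
430 = 1 × 264 + 166
264 = 1 × 166 + 98
166 = 1 × 98 + 68
98 = 1 × 68 + 30
68 = 2 × 30 + 8
30 = 3 × 8 + 6
8 = 1 × 6 + 2
6 = 3 × 2 + 0

GCD(264, 430) = 2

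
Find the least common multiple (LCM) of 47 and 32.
1504

First find GCD(47, 32) using the Euclidean algorithm:
47 = 1 × 32 + 15
32 = 2 × 15 + 2
15 = 7 × 2 + 1
2 = 2 × 1 + 0
GCD(47, 32) = 1

LCM formula: LCM(a, b) = (a × b) / GCD(a, b)
LCM(47, 32) = (47 × 32) / 1
LCM(47, 32) = 1504 / 1
LCM(47, 32) = 1504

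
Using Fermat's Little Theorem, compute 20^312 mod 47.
By Fermat: 20^{46} ≡ 1 (mod 47). 312 ≡ 36 (mod 46). So 20^{312} ≡ 20^{36} ≡ 32 (mod 47)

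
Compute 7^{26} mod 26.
23

Using successive squaring:
Binary expansion of 26: 11010
Powers of 7 mod 26 (each is the square of the previous):
  7^1 ≡ 7 (mod 26)
  7^2 ≡ 7² = 49 ≡ 23 (mod 26)
  7^4 ≡ 23² = 529 ≡ 9 (mod 26)
  7^8 ≡ 9² = 81 ≡ 3 (mod 26)
  7^16 ≡ 3² = 9 ≡ 9 (mod 26)
26 = 16 + 8 + 2, so 7^26 = 7^16 × 7^8 × 7^2 ≡ 9 × 3 × 23 (mod 26)
Multiplying step by step:
  9 × 3 = 27 ≡ 1 (mod 26)
  1 × 23 = 23 ≡ 23 (mod 26)
Result: 7^26 ≡ 23 (mod 26)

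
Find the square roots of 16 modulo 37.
The square roots of 16 mod 37 are 33 and 4. Verify: 33² = 1089 ≡ 16 (mod 37)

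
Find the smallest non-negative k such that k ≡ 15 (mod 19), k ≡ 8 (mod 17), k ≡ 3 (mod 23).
2694

Using the Chinese Remainder Theorem:
M = product of moduli = 7429
For equation 1: M_1 = 391, 391 ≡ 11 (mod 19), inverse of 391 mod 19 is 7 (check: 11 × 7 = 77 ≡ 1 (mod 19))
For equation 2: M_2 = 437, 437 ≡ 12 (mod 17), inverse of 437 mod 17 is 10 (check: 12 × 10 = 120 ≡ 1 (mod 17))
For equation 3: M_3 = 323, 323 ≡ 1 (mod 23), inverse of 323 mod 23 is 1 (check: 1 × 1 = 1 ≡ 1 (mod 23))
Combine: k ≡ Σ r_i×M_i×(M_i⁻¹ mod m_i) = 15×391×7 + 8×437×10 + 3×323×1 = 41055 + 34960 + 969 = 76984
76984 mod 7429 = 2694
k ≡ 2694 (mod 7429)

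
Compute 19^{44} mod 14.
11

Using successive squaring:
Binary expansion of 44: 101100
Powers of 19 mod 14 (each is the square of the previous):
  19^1 ≡ 5 (mod 14)
  19^2 ≡ 5² = 25 ≡ 11 (mod 14)
  19^4 ≡ 11² = 121 ≡ 9 (mod 14)
  19^8 ≡ 9² = 81 ≡ 11 (mod 14)
  19^16 ≡ 11² = 121 ≡ 9 (mod 14)
  19^32 ≡ 9² = 81 ≡ 11 (mod 14)
44 = 32 + 8 + 4, so 19^44 = 19^32 × 19^8 × 19^4 ≡ 11 × 11 × 9 (mod 14)
Multiplying step by step:
  11 × 11 = 121 ≡ 9 (mod 14)
  9 × 9 = 81 ≡ 11 (mod 14)
Result: 19^44 ≡ 11 (mod 14)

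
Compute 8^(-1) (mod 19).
8^(-1) ≡ 12 (mod 19). Verification: 8 × 12 = 96 ≡ 1 (mod 19)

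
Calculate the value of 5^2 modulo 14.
2 = 2 (binary 10). Repeated squaring mod 14: 5^1 ≡ 5; 5^2 ≡ 5² = 25 ≡ 11. So 5^2 ≡ 11 (mod 14).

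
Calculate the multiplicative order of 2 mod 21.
Powers of 2 mod 21: 2^1≡2, 2^2≡4, 2^3≡8, 2^4≡16, 2^5≡11, 2^6≡1. Order = 6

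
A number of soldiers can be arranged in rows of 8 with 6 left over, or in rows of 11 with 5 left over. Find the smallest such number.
M = 8 × 11 = 88. M₁ = 11, y₁ ≡ 3 (mod 8). M₂ = 8, y₂ ≡ 7 (mod 11). n = 6×11×3 + 5×8×7 ≡ 38 (mod 88). The smallest positive such number is 38.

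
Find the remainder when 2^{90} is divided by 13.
By Fermat: 2^{12} ≡ 1 (mod 13). 90 = 7×12 + 6. So 2^{90} ≡ 2^{6} ≡ 12 (mod 13)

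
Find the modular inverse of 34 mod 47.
34^(-1) ≡ 18 (mod 47). Verification: 34 × 18 = 612 ≡ 1 (mod 47)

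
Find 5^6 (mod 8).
6 = 4 + 2 (binary 110). Repeated squaring mod 8: 5^1 ≡ 5; 5^2 ≡ 5² = 25 ≡ 1; 5^4 ≡ 1² = 1 ≡ 1. Multiply: 5^6 = 5^4 × 5^2 ≡ 1 × 1 (mod 8): 1 × 1 = 1 ≡ 1. So 5^6 ≡ 1 (mod 8).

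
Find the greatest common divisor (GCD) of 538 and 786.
2

Using the Euclidean algorithm:
538 = 0 × 786 + 538
786 = 1 × 538 + 248
538 = 2 × 248 + 42
248 = 5 × 42 + 38
42 = 1 × 38 + 4
38 = 9 × 4 + 2
4 = 2 × 2 + 0

GCD(538, 786) = 2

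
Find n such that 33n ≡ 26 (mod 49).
29

Since gcd(33, 49) = 1 divides 26, a solution exists.
Multiply both sides by the inverse of 33 mod 49:
  33^(-1) mod 49 = 3
  x ≡ 3 × 26 ≡ 78 ≡ 29 (mod 49)
Verification: 33 × 29 = 957 = 19 × 49 + 26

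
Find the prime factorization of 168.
2^3 × 3 × 7

Divide by primes starting from smallest:
168 ÷ 2 = 84
84 ÷ 2 = 42
42 ÷ 2 = 21
21 ÷ 3 = 7
7 ÷ 7 = 1

168 = 2^3 × 3 × 7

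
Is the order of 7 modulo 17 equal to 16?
Yes, ord_17(7) = 16.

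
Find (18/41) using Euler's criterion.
(18/41) = 18^{20} mod 41 = 1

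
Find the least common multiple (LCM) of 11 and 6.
66

First find GCD(11, 6) using the Euclidean algorithm:
11 = 1 × 6 + 5
6 = 1 × 5 + 1
5 = 5 × 1 + 0
GCD(11, 6) = 1

LCM formula: LCM(a, b) = (a × b) / GCD(a, b)
LCM(11, 6) = (11 × 6) / 1
LCM(11, 6) = 66 / 1
LCM(11, 6) = 66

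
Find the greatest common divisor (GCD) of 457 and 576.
1

Using the Euclidean algorithm:
457 = 0 × 576 + 457
576 = 1 × 457 + 119
457 = 3 × 119 + 100
119 = 1 × 100 + 19
100 = 5 × 19 + 5
19 = 3 × 5 + 4
5 = 1 × 4 + 1
4 = 4 × 1 + 0

GCD(457, 576) = 1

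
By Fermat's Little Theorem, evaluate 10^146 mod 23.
By Fermat: 10^{22} ≡ 1 (mod 23). 146 = 6×22 + 14. So 10^{146} ≡ 10^{14} ≡ 12 (mod 23)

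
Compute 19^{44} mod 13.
3

Using successive squaring:
Binary expansion of 44: 101100
Powers of 19 mod 13 (each is the square of the previous):
  19^1 ≡ 6 (mod 13)
  19^2 ≡ 6² = 36 ≡ 10 (mod 13)
  19^4 ≡ 10² = 100 ≡ 9 (mod 13)
  19^8 ≡ 9² = 81 ≡ 3 (mod 13)
  19^16 ≡ 3² = 9 ≡ 9 (mod 13)
  19^32 ≡ 9² = 81 ≡ 3 (mod 13)
44 = 32 + 8 + 4, so 19^44 = 19^32 × 19^8 × 19^4 ≡ 3 × 3 × 9 (mod 13)
Multiplying step by step:
  3 × 3 = 9 ≡ 9 (mod 13)
  9 × 9 = 81 ≡ 3 (mod 13)
Result: 19^44 ≡ 3 (mod 13)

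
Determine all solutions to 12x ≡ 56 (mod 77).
56

Since gcd(12, 77) = 1 divides 56, a solution exists.
Multiply both sides by the inverse of 12 mod 77:
  12^(-1) mod 77 = 45
  x ≡ 45 × 56 ≡ 2520 ≡ 56 (mod 77)
Verification: 12 × 56 = 672 = 8 × 77 + 56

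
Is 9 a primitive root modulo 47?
p - 1 = 46 has prime divisors 2, 23. Check 9^(46/q) mod 47 for each: 9^(46/2) = 9^23 ≡ 1, 9^(46/23) = 9^2 ≡ 34 (mod 47). Since 9^23 ≡ 1 (mod 47), the order of 9 divides 23 (in fact the order is 23) ≠ 46, so it is not a primitive root.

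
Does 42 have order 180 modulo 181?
p - 1 = 180 has prime divisors 2, 3, 5. Check 42^(180/q) mod 181 for each: 42^(180/2) = 42^90 ≡ 1, 42^(180/3) = 42^60 ≡ 1, 42^(180/5) = 42^36 ≡ 42 (mod 181). Since 42^90 ≡ 1 (mod 181), the order of 42 divides 90 (in fact the order is 5) ≠ 180, so it is not a primitive root.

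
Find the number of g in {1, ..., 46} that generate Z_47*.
Number of primitive roots mod 47 = φ(46) = 22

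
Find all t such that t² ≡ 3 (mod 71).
The square roots of 3 mod 71 are 43 and 28. Verify: 43² = 1849 ≡ 3 (mod 71)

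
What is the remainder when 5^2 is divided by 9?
2 = 2 (binary 10). Repeated squaring mod 9: 5^1 ≡ 5; 5^2 ≡ 5² = 25 ≡ 7. So 5^2 ≡ 7 (mod 9).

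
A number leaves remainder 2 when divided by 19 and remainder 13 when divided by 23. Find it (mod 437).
M = 19 × 23 = 437. M₁ = 23, y₁ ≡ 5 (mod 19). M₂ = 19, y₂ ≡ 17 (mod 23). m = 2×23×5 + 13×19×17 ≡ 59 (mod 437)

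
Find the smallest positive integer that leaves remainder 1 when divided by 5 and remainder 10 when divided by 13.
M = 5 × 13 = 65. M₁ = 13, y₁ ≡ 2 (mod 5). M₂ = 5, y₂ ≡ 8 (mod 13). z = 1×13×2 + 10×5×8 ≡ 36 (mod 65). The smallest positive such number is 36.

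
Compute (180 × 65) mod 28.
24

(180 × 65) = 11700
11700 mod 28 = 24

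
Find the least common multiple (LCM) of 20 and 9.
180

First find GCD(20, 9) using the Euclidean algorithm:
20 = 2 × 9 + 2
9 = 4 × 2 + 1
2 = 2 × 1 + 0
GCD(20, 9) = 1

LCM formula: LCM(a, b) = (a × b) / GCD(a, b)
LCM(20, 9) = (20 × 9) / 1
LCM(20, 9) = 180 / 1
LCM(20, 9) = 180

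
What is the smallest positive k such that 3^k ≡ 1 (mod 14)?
Powers of 3 mod 14: 3^1≡3, 3^2≡9, 3^3≡13, 3^4≡11, 3^5≡5, 3^6≡1. Order = 6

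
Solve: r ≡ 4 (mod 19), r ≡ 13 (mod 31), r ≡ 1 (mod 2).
M = 19 × 31 × 2 = 1178. M₁ = 62, y₁ ≡ 4 (mod 19). M₂ = 38, y₂ ≡ 9 (mod 31). M₃ = 589, y₃ ≡ 1 (mod 2). r = 4×62×4 + 13×38×9 + 1×589×1 ≡ 137 (mod 1178)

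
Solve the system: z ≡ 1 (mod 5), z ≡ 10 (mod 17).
M = 5 × 17 = 85. M₁ = 17, y₁ ≡ 3 (mod 5). M₂ = 5, y₂ ≡ 7 (mod 17). z = 1×17×3 + 10×5×7 ≡ 61 (mod 85)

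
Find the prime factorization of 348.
2^2 × 3 × 29

Divide by primes starting from smallest:
348 ÷ 2 = 174
174 ÷ 2 = 87
87 ÷ 3 = 29
29 ÷ 29 = 1

348 = 2^2 × 3 × 29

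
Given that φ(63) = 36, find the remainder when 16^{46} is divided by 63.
By Euler: 16^{36} ≡ 1 (mod 63) since gcd(16, 63) = 1. 46 = 1×36 + 10. So 16^{46} ≡ 16^{10} ≡ 16 (mod 63)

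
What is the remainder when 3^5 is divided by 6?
5 = 4 + 1 (binary 101). Repeated squaring mod 6: 3^1 ≡ 3; 3^2 ≡ 3² = 9 ≡ 3; 3^4 ≡ 3² = 9 ≡ 3. Multiply: 3^5 = 3^4 × 3^1 ≡ 3 × 3 (mod 6): 3 × 3 = 9 ≡ 3. So 3^5 ≡ 3 (mod 6).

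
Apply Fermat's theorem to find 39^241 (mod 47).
By Fermat: 39^{46} ≡ 1 (mod 47). 241 = 5×46 + 11. So 39^{241} ≡ 39^{11} ≡ 10 (mod 47)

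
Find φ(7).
6

Prime factorization: 7 = 7
Using the formula φ(n) = n × Π(1 - 1/p) for each prime factor p:
φ(7) = 7 × (1 - 1/7)
φ(7) = 6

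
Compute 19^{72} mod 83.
65

Using successive squaring:
Binary expansion of 72: 1001000
Powers of 19 mod 83 (each is the square of the previous):
  19^1 ≡ 19 (mod 83)
  19^2 ≡ 19² = 361 ≡ 29 (mod 83)
  19^4 ≡ 29² = 841 ≡ 11 (mod 83)
  19^8 ≡ 11² = 121 ≡ 38 (mod 83)
  19^16 ≡ 38² = 1444 ≡ 33 (mod 83)
  19^32 ≡ 33² = 1089 ≡ 10 (mod 83)
  19^64 ≡ 10² = 100 ≡ 17 (mod 83)
72 = 64 + 8, so 19^72 = 19^64 × 19^8 ≡ 17 × 38 (mod 83)
Multiplying step by step:
  17 × 38 = 646 ≡ 65 (mod 83)
Result: 19^72 ≡ 65 (mod 83)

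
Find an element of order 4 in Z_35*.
13 has order 4 mod 35 since 13^{4} ≡ 1 (mod 35) and no smaller power works.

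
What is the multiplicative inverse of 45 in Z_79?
72

Using Extended Euclidean Algorithm:
gcd(45, 79) = 1
Bezout coefficients: 45 × -7 + 79 × 4 = 1
So 45 × -7 ≡ 1 (mod 79)
The inverse is -7 mod 79 = 72
Verification: 45 × 72 = 3240 = 41 × 79 + 1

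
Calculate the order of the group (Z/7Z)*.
6

Prime factorization: 7 = 7
Using the formula φ(n) = n × Π(1 - 1/p) for each prime factor p:
φ(7) = 7 × (1 - 1/7)
φ(7) = 6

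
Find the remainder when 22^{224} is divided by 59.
By Fermat: 22^{58} ≡ 1 (mod 59). 224 = 3×58 + 50. So 22^{224} ≡ 22^{50} ≡ 35 (mod 59)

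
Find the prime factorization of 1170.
2 × 3^2 × 5 × 13

Divide by primes starting from smallest:
1170 ÷ 2 = 585
585 ÷ 3 = 195
195 ÷ 3 = 65
65 ÷ 5 = 13
13 ÷ 13 = 1

1170 = 2 × 3^2 × 5 × 13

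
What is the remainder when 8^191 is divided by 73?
Using Fermat: 8^{72} ≡ 1 (mod 73). 191 ≡ 47 (mod 72). So 8^{191} ≡ 8^{47} ≡ 64 (mod 73)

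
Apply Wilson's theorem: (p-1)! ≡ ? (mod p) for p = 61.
By Wilson's theorem, (60)! ≡ -1 ≡ 60 (mod 61)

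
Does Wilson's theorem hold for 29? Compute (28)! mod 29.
(28)! mod 29 = 28. Since this equals -1 (mod 29), Wilson confirms 29 is prime.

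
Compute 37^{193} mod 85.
37

Using successive squaring:
Binary expansion of 193: 11000001
Powers of 37 mod 85 (each is the square of the previous):
  37^1 ≡ 37 (mod 85)
  37^2 ≡ 37² = 1369 ≡ 9 (mod 85)
  37^4 ≡ 9² = 81 ≡ 81 (mod 85)
  37^8 ≡ 81² = 6561 ≡ 16 (mod 85)
  37^16 ≡ 16² = 256 ≡ 1 (mod 85)
  37^32 ≡ 1² = 1 ≡ 1 (mod 85)
  37^64 ≡ 1² = 1 ≡ 1 (mod 85)
  37^128 ≡ 1² = 1 ≡ 1 (mod 85)
193 = 128 + 64 + 1, so 37^193 = 37^128 × 37^64 × 37^1 ≡ 1 × 1 × 37 (mod 85)
Multiplying step by step:
  1 × 1 = 1 ≡ 1 (mod 85)
  1 × 37 = 37 ≡ 37 (mod 85)
Result: 37^193 ≡ 37 (mod 85)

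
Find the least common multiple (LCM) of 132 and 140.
4620

First find GCD(132, 140) using the Euclidean algorithm:
132 = 0 × 140 + 132
140 = 1 × 132 + 8
132 = 16 × 8 + 4
8 = 2 × 4 + 0
GCD(132, 140) = 4

LCM formula: LCM(a, b) = (a × b) / GCD(a, b)
LCM(132, 140) = (132 × 140) / 4
LCM(132, 140) = 18480 / 4
LCM(132, 140) = 4620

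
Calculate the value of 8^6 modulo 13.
6 = 4 + 2 (binary 110). Repeated squaring mod 13: 8^1 ≡ 8; 8^2 ≡ 8² = 64 ≡ 12; 8^4 ≡ 12² = 144 ≡ 1. Multiply: 8^6 = 8^4 × 8^2 ≡ 1 × 12 (mod 13): 1 × 12 = 12 ≡ 12. So 8^6 ≡ 12 (mod 13).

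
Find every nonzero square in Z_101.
QRs mod 101: {1, 4, 5, 6, 9, 13, 14, 16, 17, 19, 20, 21, 22, 23, 24, 25, 30, 31, 33, 36, 37, 43, 45, 47, 49, 52, 54, 56, 58, 64, 65, 68, 70, 71, 76, 77, 78, 79, 80, 81, 82, 84, 85, 87, 88, 92, 95, 96, 97, 100}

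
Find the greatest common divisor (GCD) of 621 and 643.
1

Using the Euclidean algorithm:
621 = 0 × 643 + 621
643 = 1 × 621 + 22
621 = 28 × 22 + 5
22 = 4 × 5 + 2
5 = 2 × 2 + 1
2 = 2 × 1 + 0

GCD(621, 643) = 1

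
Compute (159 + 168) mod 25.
2

(159 + 168) = 327
327 mod 25 = 2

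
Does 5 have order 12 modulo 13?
p - 1 = 12 has prime divisors 2, 3. Check 5^(12/q) mod 13 for each: 5^(12/2) = 5^6 ≡ 12, 5^(12/3) = 5^4 ≡ 1 (mod 13). Since 5^4 ≡ 1 (mod 13), the order of 5 divides 4 (in fact the order is 4) ≠ 12, so it is not a primitive root.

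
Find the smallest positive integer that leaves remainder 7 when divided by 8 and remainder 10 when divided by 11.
M = 8 × 11 = 88. M₁ = 11, y₁ ≡ 3 (mod 8). M₂ = 8, y₂ ≡ 7 (mod 11). m = 7×11×3 + 10×8×7 ≡ 87 (mod 88). The smallest positive such number is 87.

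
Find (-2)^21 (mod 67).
Using repeated squaring. (-2) ≡ 65 (mod 67). 21 = 16 + 4 + 1 (binary 10101). Repeated squaring mod 67: 65^1 ≡ 65; 65^2 ≡ 65² = 4225 ≡ 4; 65^4 ≡ 4² = 16 ≡ 16; 65^8 ≡ 16² = 256 ≡ 55; 65^16 ≡ 55² = 3025 ≡ 10. Multiply: (-2)^21 ≡ 65^16 × 65^4 × 65^1 ≡ 10 × 16 × 65 (mod 67): 10 × 16 = 160 ≡ 26; 26 × 65 = 1690 ≡ 15. So (-2)^21 ≡ 15 (mod 67).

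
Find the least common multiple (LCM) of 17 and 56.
952

First find GCD(17, 56) using the Euclidean algorithm:
17 = 0 × 56 + 17
56 = 3 × 17 + 5
17 = 3 × 5 + 2
5 = 2 × 2 + 1
2 = 2 × 1 + 0
GCD(17, 56) = 1

LCM formula: LCM(a, b) = (a × b) / GCD(a, b)
LCM(17, 56) = (17 × 56) / 1
LCM(17, 56) = 952 / 1
LCM(17, 56) = 952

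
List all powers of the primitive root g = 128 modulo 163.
g^1, g^2, ..., g^{162} mod 163: {128, 84, 157, 47, 148, 36, 44, 90, 110, 62, 112, 155, 117, 143, 48, 113, 120, 38, 137, 95, 98, 156, 82, 64, 42, 160, 105, 74, 18, 22, 45, 55, 31, 56, 159, 140, 153, 24, 138, 60, 19, 150, 129, 49, 78, 41, 32, 21, 80, 134, 37, 9, 11, 104, 109, 97, 28, 161, 70, 158, 12, 69, 30, 91, 75, 146, 106, 39, 102, 16, 92, 40, 67, 100, 86, 87, 52, 136, 130, 14, 162, 35, 79, 6, 116, 15, 127, 119, 73, 53, 101, 51, 8, 46, 20, 115, 50, 43, 125, 26, 68, 65, 7, 81, 99, 121, 3, 58, 89, 145, 141, 118, 108, 132, 107, 4, 23, 10, 139, 25, 103, 144, 13, 34, 114, 85, 122, 131, 142, 83, 29, 126, 154, 152, 59, 54, 66, 135, 2, 93, 5, 151, 94, 133, 72, 88, 17, 57, 124, 61, 147, 71, 123, 96, 63, 77, 76, 111, 27, 33, 149, 1}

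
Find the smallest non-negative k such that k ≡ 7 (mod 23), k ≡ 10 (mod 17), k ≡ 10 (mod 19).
6470

Using the Chinese Remainder Theorem:
M = product of moduli = 7429
For equation 1: M_1 = 323, 323 ≡ 1 (mod 23), inverse of 323 mod 23 is 1 (check: 1 × 1 = 1 ≡ 1 (mod 23))
For equation 2: M_2 = 437, 437 ≡ 12 (mod 17), inverse of 437 mod 17 is 10 (check: 12 × 10 = 120 ≡ 1 (mod 17))
For equation 3: M_3 = 391, 391 ≡ 11 (mod 19), inverse of 391 mod 19 is 7 (check: 11 × 7 = 77 ≡ 1 (mod 19))
Combine: k ≡ Σ r_i×M_i×(M_i⁻¹ mod m_i) = 7×323×1 + 10×437×10 + 10×391×7 = 2261 + 43700 + 27370 = 73331
73331 mod 7429 = 6470
k ≡ 6470 (mod 7429)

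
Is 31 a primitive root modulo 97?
No

To verify, check if 31^(96/q) ≢ 1 (mod 97) for each prime divisor q of 96
Divisors of 96 = 96: [1, 2, 3, 4, 6, 8, 12, 16, 24, 32, 48, 96]
  31^(96/2) = 31^48 ≡ 1 (mod 97)
  31^(96/3) = 31^32 ≡ 35 (mod 97)
Conclusion: 31 is not a primitive root modulo 97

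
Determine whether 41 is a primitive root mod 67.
p - 1 = 66 has prime divisors 2, 3, 11. Check 41^(66/q) mod 67 for each: 41^(66/2) = 41^33 ≡ 66, 41^(66/3) = 41^22 ≡ 29, 41^(66/11) = 41^6 ≡ 15 (mod 67). None of these is 1, so 41 has order 66 = φ(67), so it is a primitive root mod 67.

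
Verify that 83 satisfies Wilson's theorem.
(82)! mod 83 = 82. Since this equals -1 (mod 83), Wilson confirms 83 is prime.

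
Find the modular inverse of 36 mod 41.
36^(-1) ≡ 8 (mod 41). Verification: 36 × 8 = 288 ≡ 1 (mod 41)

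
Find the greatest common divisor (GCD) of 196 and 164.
4

Using the Euclidean algorithm:
196 = 1 × 164 + 32
164 = 5 × 32 + 4
32 = 8 × 4 + 0

GCD(196, 164) = 4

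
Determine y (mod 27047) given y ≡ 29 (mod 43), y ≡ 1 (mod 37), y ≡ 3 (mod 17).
16799

Using the Chinese Remainder Theorem:
M = product of moduli = 27047
For equation 1: M_1 = 629, 629 ≡ 27 (mod 43), inverse of 629 mod 43 is 8 (check: 27 × 8 = 216 ≡ 1 (mod 43))
For equation 2: M_2 = 731, 731 ≡ 28 (mod 37), inverse of 731 mod 37 is 4 (check: 28 × 4 = 112 ≡ 1 (mod 37))
For equation 3: M_3 = 1591, 1591 ≡ 10 (mod 17), inverse of 1591 mod 17 is 12 (check: 10 × 12 = 120 ≡ 1 (mod 17))
Combine: y ≡ Σ r_i×M_i×(M_i⁻¹ mod m_i) = 29×629×8 + 1×731×4 + 3×1591×12 = 145928 + 2924 + 57276 = 206128
206128 mod 27047 = 16799
y ≡ 16799 (mod 27047)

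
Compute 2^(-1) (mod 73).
37

Using Extended Euclidean Algorithm:
gcd(2, 73) = 1
Bezout coefficients: 2 × -36 + 73 × 1 = 1
So 2 × -36 ≡ 1 (mod 73)
The inverse is -36 mod 73 = 37
Verification: 2 × 37 = 74 = 1 × 73 + 1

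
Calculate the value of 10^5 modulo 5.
10 ≡ 0 (mod 5). 5 = 4 + 1 (binary 101). Repeated squaring mod 5: 0^1 ≡ 0; 0^2 ≡ 0² = 0 ≡ 0; 0^4 ≡ 0² = 0 ≡ 0. Multiply: 10^5 ≡ 0^4 × 0^1 ≡ 0 × 0 (mod 5): 0 × 0 = 0 ≡ 0. So 10^5 ≡ 0 (mod 5).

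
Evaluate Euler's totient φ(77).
60

Prime factorization: 77 = 7 × 11
Using the formula φ(n) = n × Π(1 - 1/p) for each prime factor p:
φ(77) = 77 × (1 - 1/7) × (1 - 1/11)
φ(77) = 60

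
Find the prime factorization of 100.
2^2 × 5^2

Divide by primes starting from smallest:
100 ÷ 2 = 50
50 ÷ 2 = 25
25 ÷ 5 = 5
5 ÷ 5 = 1

100 = 2^2 × 5^2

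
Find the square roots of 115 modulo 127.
The square roots of 115 mod 127 are 49 and 78. Verify: 49² = 2401 ≡ 115 (mod 127)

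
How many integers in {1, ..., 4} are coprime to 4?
2

Prime factorization: 4 = 2^2
Using the formula φ(n) = n × Π(1 - 1/p) for each prime factor p:
φ(4) = 4 × (1 - 1/2)
φ(4) = 2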